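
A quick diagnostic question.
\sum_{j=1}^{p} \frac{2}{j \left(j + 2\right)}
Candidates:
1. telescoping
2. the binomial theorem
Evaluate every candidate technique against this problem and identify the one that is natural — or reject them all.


Diagnosis: telescoping — split \frac{2}{j \left(j + 2\right)} by partial fractions and the pieces are one function at shifted arguments — interior terms cancel.
- telescoping — yes — fits the structure here.
- the binomial theorem: there is no sum-raised-to-a-power identity hiding in these terms.


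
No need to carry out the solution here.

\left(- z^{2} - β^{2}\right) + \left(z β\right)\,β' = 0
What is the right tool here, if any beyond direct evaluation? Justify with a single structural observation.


Method: the homogeneous substitution — scaling z and β together leaves the slope fixed — it depends only on β/z, so substitute the ratio. This doubles as a Bernoulli equation in the unknown as written; the homogeneous route needs no setup at all.


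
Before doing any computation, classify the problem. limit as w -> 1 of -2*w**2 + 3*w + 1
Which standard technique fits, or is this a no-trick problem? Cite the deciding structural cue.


Technique: no special technique — the expression is continuous at the evaluation point — substitute directly; no indeterminate form appears.


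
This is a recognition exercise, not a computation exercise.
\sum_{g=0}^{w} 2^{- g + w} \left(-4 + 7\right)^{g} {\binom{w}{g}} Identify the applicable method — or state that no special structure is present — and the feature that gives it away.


Best approach: the binomial theorem — terms weighting {\binom{w}{g}} against matched powers of (-4 + 7) and 2 reassemble into ((-4 + 7) + 2)^w by the binomial theorem.


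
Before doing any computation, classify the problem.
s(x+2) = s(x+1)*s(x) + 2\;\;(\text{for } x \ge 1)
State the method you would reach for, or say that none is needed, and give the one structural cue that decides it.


Technique: no special technique — no ansatz, no master substitution, no summation factor survives the nonlinearity here.


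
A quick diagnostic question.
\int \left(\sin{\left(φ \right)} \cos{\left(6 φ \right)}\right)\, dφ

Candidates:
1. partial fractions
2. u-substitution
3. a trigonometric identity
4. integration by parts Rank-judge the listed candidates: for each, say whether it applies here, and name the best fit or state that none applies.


Diagnosis: a trigonometric identity — \sin{\left(φ \right)} \cos{\left(6 φ \right)} mixes two frequencies; the product-to-sum identity splits it into single-frequency sinusoids.
- partial fractions: the expression is not a ratio of polynomials that decomposes further.
- u-substitution — no subexpression of the integrand pairs with its own derivative as a factor — individual terms may offer their own substitutions, but any change of variable covering the whole integral would have to be constructed from outside the expression.
- a trigonometric identity — a fit — the right tool for this form.
- integration by parts: not the fit here: there is no polynomial factor to ladder down — parts can still close the trigonometric product by recursion, though the identity rewrite is the direct route.


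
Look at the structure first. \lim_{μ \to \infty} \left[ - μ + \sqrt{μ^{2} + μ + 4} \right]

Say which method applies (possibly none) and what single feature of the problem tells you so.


Verdict: conjugate multiplication — \sqrt{μ^{2} + μ + 4} and μ both blow up, but their difference is tame once the conjugate rationalizes it.


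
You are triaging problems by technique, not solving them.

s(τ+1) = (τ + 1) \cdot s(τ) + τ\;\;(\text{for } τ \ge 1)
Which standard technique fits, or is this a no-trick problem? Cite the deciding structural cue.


Best approach: a summation factor — one-term recursion with variable weight τ + 1 is solved by product normalization, not by root-finding.


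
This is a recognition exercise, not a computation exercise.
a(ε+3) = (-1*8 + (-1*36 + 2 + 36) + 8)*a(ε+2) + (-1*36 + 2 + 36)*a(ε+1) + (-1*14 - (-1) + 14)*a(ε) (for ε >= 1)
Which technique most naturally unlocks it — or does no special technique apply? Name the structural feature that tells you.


Diagnosis: the characteristic-root method — linear, homogeneous, constant coefficients: solutions of the form r^ε exist — find the roots of the characteristic polynomial.


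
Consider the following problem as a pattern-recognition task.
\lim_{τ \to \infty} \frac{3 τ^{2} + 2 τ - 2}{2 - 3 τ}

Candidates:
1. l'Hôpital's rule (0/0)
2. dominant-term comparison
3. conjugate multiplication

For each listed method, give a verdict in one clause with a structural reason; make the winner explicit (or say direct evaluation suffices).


Technique: dominant-term comparison — growth-rate triage: the leading powers of τ decide the limit, everything else is noise.
- l'Hôpital's rule (0/0): no 0/0 form appears: written as one quotient, top and bottom both grow without bound, and the ratio is decided by their leading terms.
- dominant-term comparison: applicable, and directly so.
- conjugate multiplication — there is no infinity-minus-infinity radical difference to rationalize.


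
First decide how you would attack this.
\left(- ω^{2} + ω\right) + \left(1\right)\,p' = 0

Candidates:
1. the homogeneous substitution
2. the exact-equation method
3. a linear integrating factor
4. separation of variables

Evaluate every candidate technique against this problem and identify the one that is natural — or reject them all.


Method: no special technique — with p absent the equation is not coupled at all: direct integration in ω.
- the homogeneous substitution — the slope is not a function of the ratio of the variables alone.
- the exact-equation method: no dependence on the unknown anywhere: exactness is a label without content here.
- a linear integrating factor — with the unknown absent the integrating factor is a formality; direct integration is the working structure.
- separation of variables: any separation here is vacuous (nothing depends on the unknown); direct integration is the honest label.


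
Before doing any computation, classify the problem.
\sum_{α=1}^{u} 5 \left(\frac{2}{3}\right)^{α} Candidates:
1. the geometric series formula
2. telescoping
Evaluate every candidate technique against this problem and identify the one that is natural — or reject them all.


Diagnosis: the geometric series formula — consecutive terms stand in a fixed index-free ratio — the geometric sum formula closes it.
- the geometric series formula — a fit — the right tool for this form.
- telescoping: writing out consecutive terms as given produces no pairwise cancellation.


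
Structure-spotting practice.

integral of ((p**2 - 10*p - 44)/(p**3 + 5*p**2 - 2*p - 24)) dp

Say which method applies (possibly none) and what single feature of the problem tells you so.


Verdict: partial fractions — break p**3 + 5*p**2 - 2*p - 24 into its roots and the integral splits into logarithm-sized bites.


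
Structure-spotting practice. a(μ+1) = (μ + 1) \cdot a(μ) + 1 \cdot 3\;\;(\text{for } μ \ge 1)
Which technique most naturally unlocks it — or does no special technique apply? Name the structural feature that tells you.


Diagnosis: a summation factor — rescale the sequence by the product of the weights μ + 1 so far — the recurrence collapses to a plain running sum.


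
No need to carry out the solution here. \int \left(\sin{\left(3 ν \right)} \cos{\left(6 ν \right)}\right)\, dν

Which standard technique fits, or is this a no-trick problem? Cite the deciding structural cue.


Verdict: a trigonometric identity — cross-frequency products like \sin{\left(3 ν \right)} \cos{\left(6 ν \right)} are the textbook product-to-sum case — the identity converts them to directly integrable sinusoids.


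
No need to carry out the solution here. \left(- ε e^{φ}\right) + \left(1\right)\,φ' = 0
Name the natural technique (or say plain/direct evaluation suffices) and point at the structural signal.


Technique: separation of variables — all dependence on the two variables factors apart, the defining separable shape.


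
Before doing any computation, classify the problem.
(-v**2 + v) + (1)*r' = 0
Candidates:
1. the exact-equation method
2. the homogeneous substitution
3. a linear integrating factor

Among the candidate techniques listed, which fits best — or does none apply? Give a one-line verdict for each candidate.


Technique: no special technique — the slope is a pure function of v; integrate both sides and be done.
- the exact-equation method — with the unknown absent from both coefficients, the cross-partial test holds emptily — nothing for the exact method to work on.
- the homogeneous substitution: the slope does not depend on the ratio of the variables alone.
- a linear integrating factor: with the unknown absent the integrating factor is a formality; direct integration is the working structure.


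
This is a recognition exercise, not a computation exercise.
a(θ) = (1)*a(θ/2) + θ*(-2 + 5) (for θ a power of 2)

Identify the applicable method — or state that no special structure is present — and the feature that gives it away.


Technique: the master substitution — a divide-and-conquer shape: argument θ/2, so change variables with θ = 2^m and solve the linear version.


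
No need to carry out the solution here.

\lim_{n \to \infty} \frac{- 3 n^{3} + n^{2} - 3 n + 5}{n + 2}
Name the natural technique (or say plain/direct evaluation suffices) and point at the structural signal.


Method: dominant-term comparison — as n grows, only the highest-degree terms matter — compare leading terms and read the limit off. Viewed as a single quotient this is an ∞/∞ form — an at-infinity application of l'Hôpital's rule would also resolve it; comparing leading growth reads the answer without differentiating.


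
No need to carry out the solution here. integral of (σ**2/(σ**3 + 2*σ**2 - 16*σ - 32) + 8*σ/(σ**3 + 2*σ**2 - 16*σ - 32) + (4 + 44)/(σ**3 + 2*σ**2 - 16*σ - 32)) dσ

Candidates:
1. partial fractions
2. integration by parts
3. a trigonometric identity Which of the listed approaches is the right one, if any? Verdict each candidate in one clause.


Technique: partial fractions — break σ**3 + 2*σ**2 - 16*σ - 32 into its roots and the integral splits into logarithm-sized bites.
- partial fractions: applicable, and directly so.
- integration by parts — the integrand does not split as a nonconstant polynomial times an exp, sine, cosine of a linear argument, or logarithm — no polynomial-kernel parts product to differentiate one side of.
- a trigonometric identity: there is no trigonometric structure at all — the integrand carries no sine or cosine to rewrite.


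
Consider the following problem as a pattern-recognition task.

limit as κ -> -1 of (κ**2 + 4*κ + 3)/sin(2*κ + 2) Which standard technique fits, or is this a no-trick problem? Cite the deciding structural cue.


Best approach: l'Hôpital's rule (0/0) — plug in -1: top and bottom both hit zero, so differentiate each and retry. The standard small-argument limits would also carry it; the rule is the systematic route.


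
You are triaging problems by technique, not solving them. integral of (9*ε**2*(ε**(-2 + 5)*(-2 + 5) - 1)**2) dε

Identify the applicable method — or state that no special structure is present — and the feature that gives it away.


Diagnosis: u-substitution — spotting that 9*ε**2 is a constant multiple of the derivative of (ε**(-2 + 5)*(-2 + 5) - 1) is the key observation — substitute u = (ε**(-2 + 5)*(-2 + 5) - 1) and the integral becomes one-dimensional in u. One could also expand and integrate term by term; the substitution is strictly more direct.


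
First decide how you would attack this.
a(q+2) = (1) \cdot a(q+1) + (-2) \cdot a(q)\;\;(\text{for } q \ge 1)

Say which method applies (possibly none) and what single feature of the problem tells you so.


Verdict: the characteristic-root method — this is the constant-coefficient homogeneous case — the whole solution in q reduces to a polynomial's roots.


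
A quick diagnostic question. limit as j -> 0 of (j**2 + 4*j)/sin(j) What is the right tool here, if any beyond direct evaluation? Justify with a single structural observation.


Method: l'Hôpital's rule (0/0) — the 0/0 form at 0 is the signature situation for l'Hôpital's rule. A local series expansion at the point resolves it as well; the rule is the packaged version of that step.


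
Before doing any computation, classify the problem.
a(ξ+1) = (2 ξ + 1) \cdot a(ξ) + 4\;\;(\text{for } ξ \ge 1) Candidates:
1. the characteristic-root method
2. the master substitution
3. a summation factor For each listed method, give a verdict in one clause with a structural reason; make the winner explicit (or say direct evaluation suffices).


Method: a summation factor — it is first-order linear but the coefficient 2 ξ + 1 depends on the index, so multiply through by a summation factor to telescope it.
- the characteristic-root method: an index-dependent weight blocks the pure exponential ansatz.
- the master substitution — this is shift-type recursion, outside the divide-and-conquer template.
- a summation factor — yes, a natural case for it.


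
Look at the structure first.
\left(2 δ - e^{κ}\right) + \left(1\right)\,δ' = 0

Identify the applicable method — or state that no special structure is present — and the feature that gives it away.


Diagnosis: a linear integrating factor — the equation is linear in δ with coefficient 2; multiplying by the integrating factor exp(∫2) makes the left side a perfect derivative.


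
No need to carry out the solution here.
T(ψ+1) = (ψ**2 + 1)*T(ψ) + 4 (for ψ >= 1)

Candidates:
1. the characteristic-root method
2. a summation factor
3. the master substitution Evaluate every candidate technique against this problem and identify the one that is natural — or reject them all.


Verdict: a summation factor — one step of memory with a weight ψ**2 + 1 that changes as the index grows — the summation-factor construction is built for this.
- the characteristic-root method — an index-dependent weight blocks the pure exponential ansatz.
- a summation factor: yes — fits the structure here.
- the master substitution: with no divided-index recursive call, reindexing by powers of a base buys nothing.


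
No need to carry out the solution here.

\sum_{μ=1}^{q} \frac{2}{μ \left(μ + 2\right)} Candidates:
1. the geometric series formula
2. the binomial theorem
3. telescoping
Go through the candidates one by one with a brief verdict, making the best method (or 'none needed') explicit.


Best approach: telescoping — one partial-fraction pass turns \frac{2}{μ \left(μ + 2\right)} into a shifted difference, and shifted differences telescope.
- the geometric series formula: no single multiplier carries one term to the next throughout the sum.
- the binomial theorem — the terms lack the binomial-coefficient-weighted complementary-power pattern of an expansion.
- telescoping: a fit — the right tool for this form.


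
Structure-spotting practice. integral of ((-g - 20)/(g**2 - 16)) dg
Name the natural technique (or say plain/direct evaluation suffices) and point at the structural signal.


Technique: partial fractions — the bottom, g**2 - 16, comes apart into simple factors, and a proper rational function over split factors decomposes.


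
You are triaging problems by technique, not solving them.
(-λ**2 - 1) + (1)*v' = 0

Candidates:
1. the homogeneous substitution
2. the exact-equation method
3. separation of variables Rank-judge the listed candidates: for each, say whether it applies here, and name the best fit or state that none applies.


Best approach: no special technique — solved for the derivative, v never appears on the right — this is a direct integration in λ, not a differential-equations problem at heart.
- the homogeneous substitution: rescaling both variables together changes the slope, so no ratio substitution collapses it.
- the exact-equation method — no dependence on the unknown anywhere: exactness is a label without content here.
- separation of variables — with no unknown in the slope, separating variables is a formality — the equation integrates directly.


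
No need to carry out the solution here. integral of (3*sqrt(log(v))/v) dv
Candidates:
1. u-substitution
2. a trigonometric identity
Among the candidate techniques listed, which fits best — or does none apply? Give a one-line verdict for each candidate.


Technique: u-substitution — collected, the integrand has one factor that is, up to a constant, the derivative of an inner expression the rest depends on — substitute for that inner expression.
- u-substitution — applies; the problem has the shape this method handles.
- a trigonometric identity — no sine or cosine appears, so there is nothing for a trigonometric identity to act on.


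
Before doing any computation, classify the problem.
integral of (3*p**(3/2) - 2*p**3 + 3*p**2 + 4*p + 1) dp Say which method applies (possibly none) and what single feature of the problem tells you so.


Verdict: no special technique — nothing composite, nothing rational, nothing trigonometric — each constant-multiple power of p integrates by the power rule alone.


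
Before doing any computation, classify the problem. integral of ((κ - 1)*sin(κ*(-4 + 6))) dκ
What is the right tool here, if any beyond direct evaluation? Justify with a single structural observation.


Best approach: integration by parts — κ - 1 dies after finitely many derivatives while sin(κ*(-4 + 6)) cycles under integration — the tabular/parts setup.


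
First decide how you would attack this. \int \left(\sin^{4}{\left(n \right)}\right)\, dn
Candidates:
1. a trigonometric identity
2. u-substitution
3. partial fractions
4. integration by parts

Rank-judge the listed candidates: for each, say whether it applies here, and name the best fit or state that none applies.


Verdict: a trigonometric identity — \sin^{4}{\left(n \right)} carries an even exponent — trade it for double-angle cosines before integrating.
- a trigonometric identity: yes, a natural case for it.
- u-substitution — no subexpression of the integrand serves as a whole-integral substitution inner — individual terms may offer their own, but none carries its derivative as a factor of the full integrand; a working change of variable would have to be constructed from outside the expression.
- partial fractions — there is no rational-function structure to decompose.
- integration by parts: not the natural route: no polynomial-kernel product appears — a recursive parts reduction of the trigonometric product exists, but the identity rewrite is direct.


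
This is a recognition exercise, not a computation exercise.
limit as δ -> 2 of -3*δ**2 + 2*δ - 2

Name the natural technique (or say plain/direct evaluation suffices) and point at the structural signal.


Method: no special technique — the expression is continuous at 2 — substitute and evaluate; no indeterminate form appears.


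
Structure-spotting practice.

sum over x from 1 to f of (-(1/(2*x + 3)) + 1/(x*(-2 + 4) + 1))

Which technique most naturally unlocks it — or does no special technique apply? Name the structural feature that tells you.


Technique: telescoping — each term adds 1/(x*(-2 + 4) + 1) and subtracts the same expression advanced one index; that subtracted piece cancels against the next term's added copy — only the boundary terms survive.


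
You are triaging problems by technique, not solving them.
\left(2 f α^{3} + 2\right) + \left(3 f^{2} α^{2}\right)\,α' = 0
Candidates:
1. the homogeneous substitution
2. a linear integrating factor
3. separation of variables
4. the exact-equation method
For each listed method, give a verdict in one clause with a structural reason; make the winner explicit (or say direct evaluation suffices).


Technique: the exact-equation method — take the mixed partials of 2 f α^{3} + 2 and 3 f^{2} α^{2}: they are equal, which certifies an exact differential.
- the homogeneous substitution: the slope is not a function of the ratio of the variables alone.
- a linear integrating factor: the unknown enters nonlinearly (through a power, a denominator, or a transcendental function), which the linear integrating-factor recipe cannot absorb as-is — any repair would come from a preliminary substitution, not the factor.
- separation of variables: the two dependences do not factor apart.
- the exact-equation method — yes — fits the structure here.


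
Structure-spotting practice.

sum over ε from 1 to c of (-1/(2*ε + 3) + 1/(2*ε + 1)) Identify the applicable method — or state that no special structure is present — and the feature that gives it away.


Technique: telescoping — difference-of-shifts structure (each term adds 1/(2*ε + 1), then subtracts its one-index-advanced value, which the following term adds back) leaves only the first and last pieces standing.


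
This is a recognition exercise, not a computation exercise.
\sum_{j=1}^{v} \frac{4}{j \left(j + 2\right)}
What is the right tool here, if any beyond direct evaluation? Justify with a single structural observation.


Technique: telescoping — integer-spaced poles in \frac{4}{j \left(j + 2\right)} are the telescoping signature in disguise.


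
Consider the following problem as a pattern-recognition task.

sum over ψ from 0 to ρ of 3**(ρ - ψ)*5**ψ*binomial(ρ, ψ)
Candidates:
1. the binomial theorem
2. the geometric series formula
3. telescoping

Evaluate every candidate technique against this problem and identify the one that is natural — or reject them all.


Best approach: the binomial theorem — binomial(ρ, ψ) weighting matched powers of 5 and 3 is the expanded form of (5 + 3)^ρ — fold it back up.
- the binomial theorem — yes — fits the structure here.
- the geometric series formula: dividing successive terms gives an index-dependent quantity, not a constant.
- telescoping — computed from the summand as displayed, the partial sums build up without the pairwise collapse telescoping exploits.


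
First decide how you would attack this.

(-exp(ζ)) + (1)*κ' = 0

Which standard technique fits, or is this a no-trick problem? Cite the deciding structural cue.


Best approach: no special technique — solved for the derivative, κ never appears on the right — this is a direct integration in ζ, not a differential-equations problem at heart.


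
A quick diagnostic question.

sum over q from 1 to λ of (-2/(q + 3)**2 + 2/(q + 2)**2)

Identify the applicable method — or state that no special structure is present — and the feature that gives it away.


Best approach: telescoping — this sum is a zipper: each term contributes 2/(q + 2)**2 and removes the next index's value, which the following term puts back, closing term by term.


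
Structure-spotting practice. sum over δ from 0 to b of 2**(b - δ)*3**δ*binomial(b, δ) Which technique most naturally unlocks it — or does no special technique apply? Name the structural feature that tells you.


Best approach: the binomial theorem — the summand is term δ of a binomial expansion in 3 and 2; the whole sum is a single power.


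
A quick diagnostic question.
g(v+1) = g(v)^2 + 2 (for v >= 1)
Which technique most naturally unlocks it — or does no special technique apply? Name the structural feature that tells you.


Technique: no special technique — no ansatz, no master substitution, no summation factor survives the nonlinearity here.


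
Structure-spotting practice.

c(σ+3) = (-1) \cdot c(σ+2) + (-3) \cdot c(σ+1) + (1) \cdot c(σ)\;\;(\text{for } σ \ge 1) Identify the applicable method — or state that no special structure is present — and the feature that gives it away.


Diagnosis: the characteristic-root method — the recurrence is linear and homogeneous with constant coefficients, so the ansatz r^σ turns it into a polynomial equation for r.


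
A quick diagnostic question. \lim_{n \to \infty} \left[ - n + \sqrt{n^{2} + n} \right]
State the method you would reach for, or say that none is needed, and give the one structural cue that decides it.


Technique: conjugate multiplication — neither \sqrt{n^{2} + n} nor n converges alone, so rewrite their difference as a conjugate-rationalized quotient first.


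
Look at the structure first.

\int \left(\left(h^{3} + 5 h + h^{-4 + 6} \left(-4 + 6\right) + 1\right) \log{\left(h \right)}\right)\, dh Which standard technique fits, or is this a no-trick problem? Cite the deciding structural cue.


Method: integration by parts — one parts step with u = \log{\left(h \right)} trades the logarithm for an algebraic integrand.


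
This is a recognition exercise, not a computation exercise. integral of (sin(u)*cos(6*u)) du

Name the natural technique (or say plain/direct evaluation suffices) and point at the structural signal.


Verdict: a trigonometric identity — sin(u)*cos(6*u) is a beat pattern — rewrite the product as a sum of single-frequency waves before integrating.


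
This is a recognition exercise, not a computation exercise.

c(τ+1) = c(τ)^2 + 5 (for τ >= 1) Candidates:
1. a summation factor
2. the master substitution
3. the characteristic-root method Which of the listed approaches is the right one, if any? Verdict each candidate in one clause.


Technique: no special technique — the recurrence is nonlinear in the sequence values; study it directly, no linear machinery applies.
- a summation factor — no summation factor applies — the rule is not linear in the sequence values.
- the master substitution: the recursive argument is a shift of the index, not a fixed fraction of it.
- the characteristic-root method — the recursion is nonlinear in the sequence values, so no linear-modes ansatz applies.


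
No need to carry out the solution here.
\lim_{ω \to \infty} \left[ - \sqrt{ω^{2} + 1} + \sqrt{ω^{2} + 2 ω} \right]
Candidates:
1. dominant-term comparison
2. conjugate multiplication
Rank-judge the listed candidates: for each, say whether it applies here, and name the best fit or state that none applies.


Technique: conjugate multiplication — an infinity-minus-infinity difference with a surviving radical — multiply by the conjugate to cancel the divergence.
- dominant-term comparison: this limit is not decided by comparing leading-term growth at infinity.
- conjugate multiplication: applies; the problem has the shape this method handles.


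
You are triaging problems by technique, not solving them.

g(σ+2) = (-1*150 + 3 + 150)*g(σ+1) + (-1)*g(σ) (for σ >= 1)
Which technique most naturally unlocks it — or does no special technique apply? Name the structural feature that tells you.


Verdict: the characteristic-root method — shift-invariance with fixed coefficients calls for exponential trials; the characteristic polynomial finds every r^σ.


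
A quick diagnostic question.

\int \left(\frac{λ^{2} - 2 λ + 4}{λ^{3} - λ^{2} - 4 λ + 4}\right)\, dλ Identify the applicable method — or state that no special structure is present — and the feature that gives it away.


Diagnosis: partial fractions — a proper rational integrand whose denominator splits into simpler factors — decompose into partial fractions first.


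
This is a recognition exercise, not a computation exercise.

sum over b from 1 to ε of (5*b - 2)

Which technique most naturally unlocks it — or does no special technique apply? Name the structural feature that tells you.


Technique: no special technique — the sum is polynomial through and through; closed forms for each power of b finish it directly.


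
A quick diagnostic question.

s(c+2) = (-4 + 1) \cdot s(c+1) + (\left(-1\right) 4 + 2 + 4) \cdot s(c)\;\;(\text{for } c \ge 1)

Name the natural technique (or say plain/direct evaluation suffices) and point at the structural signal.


Best approach: the characteristic-root method — this is the constant-coefficient homogeneous case — the whole solution in c reduces to a polynomial's roots.


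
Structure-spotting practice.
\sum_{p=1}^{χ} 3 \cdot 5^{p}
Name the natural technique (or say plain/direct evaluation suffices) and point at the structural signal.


Method: the geometric series formula — the ratio of consecutive terms is the constant 5, independent of the index — a geometric sum.


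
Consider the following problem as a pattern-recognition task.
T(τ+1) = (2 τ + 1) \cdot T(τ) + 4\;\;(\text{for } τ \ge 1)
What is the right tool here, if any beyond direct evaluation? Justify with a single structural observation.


Best approach: a summation factor — an index-dependent multiplier 2 τ + 1 rules out characteristic roots; a summation factor converts it to a pure difference.


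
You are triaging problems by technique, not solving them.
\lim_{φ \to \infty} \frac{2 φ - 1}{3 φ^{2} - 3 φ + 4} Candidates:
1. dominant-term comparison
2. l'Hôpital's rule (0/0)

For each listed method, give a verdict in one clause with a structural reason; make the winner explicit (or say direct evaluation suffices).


Verdict: dominant-term comparison — at large φ only the top-degree terms survive; compare the leading terms and the limit falls out.
- dominant-term comparison: yes — fits the structure here.
- l'Hôpital's rule (0/0): as a single quotient the expression runs to ∞/∞ at the limit point — an at-infinity form of the rule would apply, though the leading-growth comparison is the direct reading.


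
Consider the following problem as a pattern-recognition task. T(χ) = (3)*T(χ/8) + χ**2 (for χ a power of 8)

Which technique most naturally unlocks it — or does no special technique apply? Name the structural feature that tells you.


Best approach: the master substitution — the index is divided (χ/8), not shifted — substitute χ = 8^m to straighten it into a shift recurrence.


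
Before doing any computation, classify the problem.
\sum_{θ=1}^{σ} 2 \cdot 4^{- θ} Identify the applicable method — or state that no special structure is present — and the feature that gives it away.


Verdict: the geometric series formula — consecutive terms stand in a fixed index-free ratio — the geometric sum formula closes it.


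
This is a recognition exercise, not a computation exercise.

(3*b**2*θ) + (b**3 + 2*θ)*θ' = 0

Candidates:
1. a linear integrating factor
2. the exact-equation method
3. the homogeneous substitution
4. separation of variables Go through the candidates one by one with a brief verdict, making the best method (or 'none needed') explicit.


Diagnosis: the exact-equation method — the mixed-partials test passes for 3*b**2*θ and b**3 + 2*θ, so a potential function exists as presented.
- a linear integrating factor: a nonlinear term in the unknown puts this outside the integrating-factor template.
- the exact-equation method — yes, a natural case for it.
- the homogeneous substitution — solved for the derivative, the right side changes under joint scaling of the two variables.
- separation of variables — no algebra isolates the independent variable on one side and the unknown on the other.


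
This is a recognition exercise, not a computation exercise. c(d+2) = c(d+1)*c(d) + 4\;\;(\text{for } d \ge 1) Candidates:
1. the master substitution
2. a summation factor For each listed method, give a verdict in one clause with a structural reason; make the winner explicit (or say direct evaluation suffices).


Verdict: no special technique — this one you iterate or analyze qualitatively: the nonlinearity defeats linear solution methods.
- the master substitution: the recursion steps by a constant offset, so exponential reindexing is pointless.
- a summation factor: the recursion is nonlinear — outside the first-order linear family a summation factor addresses.


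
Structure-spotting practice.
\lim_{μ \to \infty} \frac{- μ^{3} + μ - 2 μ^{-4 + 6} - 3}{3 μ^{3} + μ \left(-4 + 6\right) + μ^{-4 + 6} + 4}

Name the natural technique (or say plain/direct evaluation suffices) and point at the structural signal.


Verdict: dominant-term comparison — divide through by the highest power of μ; every lower-order term dies and the dominant terms decide the limit. Differentiating the expression as a single quotient would eventually settle it as well; matching dominant growth settles it immediately.


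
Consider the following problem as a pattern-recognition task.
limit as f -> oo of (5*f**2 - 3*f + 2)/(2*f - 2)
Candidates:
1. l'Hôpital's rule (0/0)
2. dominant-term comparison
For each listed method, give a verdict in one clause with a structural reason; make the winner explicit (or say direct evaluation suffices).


Diagnosis: dominant-term comparison — growth-rate triage: the leading powers of f decide the limit, everything else is noise.
- l'Hôpital's rule (0/0): viewed as a single quotient this runs to ∞/∞, not the 0/0 clash this candidate addresses; an at-infinity variant of the rule would resolve it, but comparing leading growth reads the answer without differentiating.
- dominant-term comparison — a fit — the right tool for this form.


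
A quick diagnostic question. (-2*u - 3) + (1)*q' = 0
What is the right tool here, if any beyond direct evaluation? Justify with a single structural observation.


Best approach: no special technique — the slope is a pure function of u; integrate both sides and be done.


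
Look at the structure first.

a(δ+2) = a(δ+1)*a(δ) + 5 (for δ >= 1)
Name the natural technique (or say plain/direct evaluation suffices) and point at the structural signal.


Technique: no special technique — the recurrence is nonlinear in the sequence terms; no linear-recurrence method fits it as written — one iterates or studies it directly.


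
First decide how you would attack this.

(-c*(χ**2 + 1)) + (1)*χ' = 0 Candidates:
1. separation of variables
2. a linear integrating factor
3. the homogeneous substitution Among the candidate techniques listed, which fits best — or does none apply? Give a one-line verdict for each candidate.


Best approach: separation of variables — one side of the product carries the independent variable, the other the unknown — the textbook separation shape.
- separation of variables — yes, a natural case for it.
- a linear integrating factor: a nonlinear term in the unknown puts this outside the integrating-factor template.
- the homogeneous substitution: solved for the derivative, the right side changes under joint scaling of the two variables.


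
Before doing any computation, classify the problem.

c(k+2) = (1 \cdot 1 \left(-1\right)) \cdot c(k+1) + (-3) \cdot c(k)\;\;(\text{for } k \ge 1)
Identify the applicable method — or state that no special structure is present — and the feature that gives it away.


Technique: the characteristic-root method — constant coefficients and linearity mean the ansatz r^k reduces it to solving the characteristic polynomial.


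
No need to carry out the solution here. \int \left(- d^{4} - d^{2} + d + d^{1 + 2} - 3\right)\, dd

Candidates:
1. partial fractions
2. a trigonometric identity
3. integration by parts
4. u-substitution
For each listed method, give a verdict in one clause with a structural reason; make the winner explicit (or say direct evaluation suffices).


Diagnosis: no special technique — a term-by-term power-rule job in d; no substitution or rearrangement earns its keep here.
- partial fractions — there is no rational-function structure to decompose.
- a trigonometric identity: no sine or cosine appears, so there is nothing for a trigonometric identity to act on.
- integration by parts: parts would only shuffle a directly integrable integrand.
- u-substitution: no substitution does more than relabel what direct integration already handles.


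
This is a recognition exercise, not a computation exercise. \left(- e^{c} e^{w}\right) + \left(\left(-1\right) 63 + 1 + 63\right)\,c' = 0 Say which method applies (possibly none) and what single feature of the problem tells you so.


Technique: separation of variables — a product of single-variable factors, e^{w} and e^{c} — the textbook separable form.


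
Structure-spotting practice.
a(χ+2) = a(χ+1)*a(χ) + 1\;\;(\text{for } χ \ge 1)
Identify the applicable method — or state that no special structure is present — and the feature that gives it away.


Verdict: no special technique — the new term depends nonlinearly on the old ones, which disqualifies every superposition-based technique.


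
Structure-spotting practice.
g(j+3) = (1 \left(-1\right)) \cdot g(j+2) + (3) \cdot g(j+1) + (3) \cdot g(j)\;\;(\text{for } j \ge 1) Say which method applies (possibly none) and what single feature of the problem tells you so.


Diagnosis: the characteristic-root method — no index-dependence in the weights and nothing inhomogeneous: classic characteristic-equation setup.


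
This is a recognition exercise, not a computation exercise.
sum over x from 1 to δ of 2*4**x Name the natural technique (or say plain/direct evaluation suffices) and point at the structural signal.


Diagnosis: the geometric series formula — term-over-term division gives 4 every time — index-free ratio, geometric sum formula applies.


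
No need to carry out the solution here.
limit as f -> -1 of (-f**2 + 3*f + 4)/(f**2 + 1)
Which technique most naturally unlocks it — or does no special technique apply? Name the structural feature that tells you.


Technique: no special technique — the expression is continuous at the evaluation point — substitute directly; no indeterminate form appears.


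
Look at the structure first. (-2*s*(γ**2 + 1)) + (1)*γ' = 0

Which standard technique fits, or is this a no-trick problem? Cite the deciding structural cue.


Technique: separation of variables — separating collects all γ-dependence with the derivative and leaves all s-dependence opposite: variables separate.


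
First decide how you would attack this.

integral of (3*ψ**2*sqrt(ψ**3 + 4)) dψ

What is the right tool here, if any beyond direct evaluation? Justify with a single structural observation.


Best approach: u-substitution — gathered as a product, the integrand carries the factor 3*ψ**2 — up to a constant, the derivative of the inner expression ψ**3 + 4 — so u = ψ**3 + 4 collapses the integral.


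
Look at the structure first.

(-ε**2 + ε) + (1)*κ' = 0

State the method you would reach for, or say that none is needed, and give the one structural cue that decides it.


Verdict: no special technique — solved for the derivative, κ never appears on the right — this is a direct integration in ε, not a differential-equations problem at heart.


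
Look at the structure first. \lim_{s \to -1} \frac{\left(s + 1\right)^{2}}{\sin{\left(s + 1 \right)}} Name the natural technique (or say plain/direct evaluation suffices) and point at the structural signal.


Diagnosis: l'Hôpital's rule (0/0) — substituting -1 gives 0 over 0; differentiate top and bottom once and re-evaluate. A first-order expansion at the point is an equally standard path; the rule packages it.


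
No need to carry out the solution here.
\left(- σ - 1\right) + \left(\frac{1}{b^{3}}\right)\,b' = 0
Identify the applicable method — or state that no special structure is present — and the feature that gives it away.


Technique: separation of variables — all dependence on the two variables factors apart, the defining separable shape. One could also solve this as an exact equation; with each coefficient in its own variable, separating is the same work with fewer steps.


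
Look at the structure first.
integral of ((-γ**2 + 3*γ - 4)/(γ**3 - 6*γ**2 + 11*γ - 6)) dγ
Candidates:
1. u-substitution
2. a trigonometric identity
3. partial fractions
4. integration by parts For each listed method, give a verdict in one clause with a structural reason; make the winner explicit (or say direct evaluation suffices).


Verdict: partial fractions — γ**3 - 6*γ**2 + 11*γ - 6 splits into linear pieces, so the quotient is a sum of simple fractions — decompose before integrating.
- u-substitution: no subexpression of the integrand serves as a whole-integral substitution inner — individual terms may offer their own, but none carries its derivative as a factor of the full integrand; a working change of variable would have to be constructed from outside the expression.
- a trigonometric identity: there is no trigonometric structure at all — the integrand carries no sine or cosine to rewrite.
- partial fractions — yes — fits the structure here.
- integration by parts: the integrand does not split as a nonconstant polynomial times an exp, sine, cosine of a linear argument, or logarithm — no polynomial-kernel parts product to differentiate one side of.
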